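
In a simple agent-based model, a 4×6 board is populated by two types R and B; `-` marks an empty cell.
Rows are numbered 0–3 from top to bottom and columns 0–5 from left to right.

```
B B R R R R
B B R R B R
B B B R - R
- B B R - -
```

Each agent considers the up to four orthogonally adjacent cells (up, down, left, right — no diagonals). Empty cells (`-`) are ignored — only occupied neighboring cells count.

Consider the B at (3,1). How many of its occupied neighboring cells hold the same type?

2

Occupied neighbors of (3,1): (2,1)=B, (3,2)=B.
Same type (B): 2 of 2.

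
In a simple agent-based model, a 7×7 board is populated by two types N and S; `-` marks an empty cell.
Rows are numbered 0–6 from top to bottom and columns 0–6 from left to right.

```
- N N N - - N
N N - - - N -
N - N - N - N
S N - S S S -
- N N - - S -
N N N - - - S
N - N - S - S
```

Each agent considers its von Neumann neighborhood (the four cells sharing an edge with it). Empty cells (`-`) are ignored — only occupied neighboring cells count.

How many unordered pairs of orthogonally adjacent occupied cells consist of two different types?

Scan each occupied cell's neighbors to the right and below so each pair is counted once.
From row 0: 0 unlike of 3 pairs (running 0/3).
From row 1: 0 unlike of 2 pairs (running 0/5).
From row 2: 2 unlike of 2 pairs (running 2/7).
From row 3: 1 unlike of 5 pairs (running 3/12).
From row 4: 0 unlike of 3 pairs (running 3/15).
From row 5: 0 unlike of 5 pairs (running 3/20).
Total adjacent occupied pairs: 20; unlike-type pairs: 3.

3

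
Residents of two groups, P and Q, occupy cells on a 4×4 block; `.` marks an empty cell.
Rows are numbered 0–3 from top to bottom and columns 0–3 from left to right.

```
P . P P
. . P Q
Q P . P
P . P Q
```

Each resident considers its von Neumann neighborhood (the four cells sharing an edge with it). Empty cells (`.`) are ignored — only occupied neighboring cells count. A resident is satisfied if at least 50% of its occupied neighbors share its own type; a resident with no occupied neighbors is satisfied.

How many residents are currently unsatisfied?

7

(0,0)P 0/0 ✓
(0,2)P 2/2 ✓
(0,3)P 1/2 ✓
(1,2)P 1/2 ✓
(1,3)Q 0/3 ✗
(2,0)Q 0/2 ✗
(2,1)P 0/1 ✗
(2,3)P 0/2 ✗
(3,0)P 0/1 ✗
(3,2)P 0/1 ✗
(3,3)Q 0/2 ✗
Unsatisfied: (1,3), (2,0), (2,1), (2,3), (3,0), (3,2), (3,3) — 7 in total.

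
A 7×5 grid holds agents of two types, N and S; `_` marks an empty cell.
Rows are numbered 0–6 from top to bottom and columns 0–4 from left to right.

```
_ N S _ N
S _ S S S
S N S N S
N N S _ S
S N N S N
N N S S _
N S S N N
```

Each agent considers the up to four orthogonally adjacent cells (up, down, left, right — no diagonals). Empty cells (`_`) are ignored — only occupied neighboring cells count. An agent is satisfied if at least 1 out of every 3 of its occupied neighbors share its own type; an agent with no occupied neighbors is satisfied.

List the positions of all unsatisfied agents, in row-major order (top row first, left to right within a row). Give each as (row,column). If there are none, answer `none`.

(0,1), (0,4), (2,3), (4,0), (4,2), (4,4)

(0,1)N 0/1 not
(0,2)S 1/2 satisfied
(0,4)N 0/1 not
(1,0)S 1/1 satisfied
(1,2)S 3/3 satisfied
(1,3)S 2/3 satisfied
(1,4)S 2/3 satisfied
(2,0)S 1/3 satisfied
(2,1)N 1/3 satisfied
(2,2)S 2/4 satisfied
(2,3)N 0/3 not
(2,4)S 2/3 satisfied
(3,0)N 1/3 satisfied
(3,1)N 3/4 satisfied
(3,2)S 1/3 satisfied
(3,4)S 1/2 satisfied
(4,0)S 0/3 not
(4,1)N 3/4 satisfied
(4,2)N 1/4 not
(4,3)S 1/3 satisfied
(4,4)N 0/2 not
(5,0)N 2/3 satisfied
(5,1)N 2/4 satisfied
(5,2)S 2/4 satisfied
(5,3)S 2/3 satisfied
(6,0)N 1/2 satisfied
(6,1)S 1/3 satisfied
(6,2)S 2/3 satisfied
(6,3)N 1/3 satisfied
(6,4)N 1/1 satisfied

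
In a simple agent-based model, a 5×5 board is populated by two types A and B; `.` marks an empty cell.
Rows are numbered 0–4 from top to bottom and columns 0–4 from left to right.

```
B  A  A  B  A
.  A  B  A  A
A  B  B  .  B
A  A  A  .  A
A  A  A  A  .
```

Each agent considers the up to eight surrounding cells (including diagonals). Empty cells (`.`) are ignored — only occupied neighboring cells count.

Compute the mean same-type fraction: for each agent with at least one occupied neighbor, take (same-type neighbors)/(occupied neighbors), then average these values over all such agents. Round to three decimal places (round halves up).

0.564

Row 0: (0,0)B 0/2 · (0,1)A 2/4 · (0,2)A 3/5 · (0,3)B 1/5 · (0,4)A 2/3
Row 1: (1,1)A 3/7 · (1,2)B 3/7 · (1,3)A 3/7 · (1,4)A 2/4
Row 2: (2,0)A 3/4 · (2,1)B 2/7 · (2,2)B 2/6 · (2,4)B 0/3
Row 3: (3,0)A 4/5 · (3,1)A 6/8 · (3,2)A 4/6 · (3,4)A 1/2
Row 4: (4,0)A 3/3 · (4,1)A 5/5 · (4,2)A 4/4 · (4,3)A 3/3
Sum over 21 agents: 0/2 + 2/4 + 3/5 + 1/5 + 2/3 + 3/7 + 3/7 + 3/7 + 2/4 + 3/4 + 2/7 + 2/6 + 0/3 + 4/5 + 6/8 + 4/6 + 1/2 + 3/3 + 5/5 + 4/4 + 3/3 = 1243/105; mean = 1243/105 ÷ 21 = 1243/2205 = 0.563718… → 0.564.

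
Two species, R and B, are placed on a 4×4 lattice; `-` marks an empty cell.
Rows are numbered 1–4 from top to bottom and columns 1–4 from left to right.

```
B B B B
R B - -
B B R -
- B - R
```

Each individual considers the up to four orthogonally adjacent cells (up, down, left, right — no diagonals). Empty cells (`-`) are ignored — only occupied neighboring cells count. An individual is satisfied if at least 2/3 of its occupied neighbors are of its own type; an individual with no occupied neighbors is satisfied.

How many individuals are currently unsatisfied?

Row 1: (1,1)B 1/2 ✗ · (1,2)B 3/3 ✓ · (1,3)B 2/2 ✓ · (1,4)B 1/1 ✓
Row 2: (2,1)R 0/3 ✗ · (2,2)B 2/3 ✓
Row 3: (3,1)B 1/2 ✗ · (3,2)B 3/4 ✓ · (3,3)R 0/1 ✗
Row 4: (4,2)B 1/1 ✓ · (4,4)R 0/0 ✓
Unsatisfied: (1,1), (2,1), (3,1), (3,3) — 4 in total.

4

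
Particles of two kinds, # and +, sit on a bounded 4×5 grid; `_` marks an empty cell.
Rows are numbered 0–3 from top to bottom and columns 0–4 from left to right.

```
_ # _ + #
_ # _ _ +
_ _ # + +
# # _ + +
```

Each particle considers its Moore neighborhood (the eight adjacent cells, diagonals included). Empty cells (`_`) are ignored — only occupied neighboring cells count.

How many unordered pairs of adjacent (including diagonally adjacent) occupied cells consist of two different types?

Scan each occupied cell's neighbors to the right and below (and the two forward diagonals) so each pair is counted once.
From row 0: 2 unlike of 4 pairs (running 2/4).
From row 1: 0 unlike of 3 pairs (running 2/7).
From row 2: 2 unlike of 8 pairs (running 4/15).
From row 3: 0 unlike of 2 pairs (running 4/17).
Total adjacent occupied pairs: 17; unlike-type pairs: 4.

4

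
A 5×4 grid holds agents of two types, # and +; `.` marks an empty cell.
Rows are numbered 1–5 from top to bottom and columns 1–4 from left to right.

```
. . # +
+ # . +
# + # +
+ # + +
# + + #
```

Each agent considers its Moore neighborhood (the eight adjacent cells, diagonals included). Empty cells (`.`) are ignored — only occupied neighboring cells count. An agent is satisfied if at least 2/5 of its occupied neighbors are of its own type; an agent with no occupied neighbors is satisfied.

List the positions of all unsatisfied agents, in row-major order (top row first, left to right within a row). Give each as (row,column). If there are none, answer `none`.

(1,3), (2,1), (3,3), (4,2), (5,1), (5,4)

(1,3)# 1/3 not
(1,4)+ 1/2 satisfied
(2,1)+ 1/3 not
(2,2)# 3/5 satisfied
(2,4)+ 2/4 satisfied
(3,1)# 2/5 satisfied
(3,2)+ 3/7 satisfied
(3,3)# 2/7 not
(3,4)+ 3/4 satisfied
(4,1)+ 2/5 satisfied
(4,2)# 3/8 not
(4,3)+ 5/8 satisfied
(4,4)+ 3/5 satisfied
(5,1)# 1/3 not
(5,2)+ 3/5 satisfied
(5,3)+ 3/5 satisfied
(5,4)# 0/3 not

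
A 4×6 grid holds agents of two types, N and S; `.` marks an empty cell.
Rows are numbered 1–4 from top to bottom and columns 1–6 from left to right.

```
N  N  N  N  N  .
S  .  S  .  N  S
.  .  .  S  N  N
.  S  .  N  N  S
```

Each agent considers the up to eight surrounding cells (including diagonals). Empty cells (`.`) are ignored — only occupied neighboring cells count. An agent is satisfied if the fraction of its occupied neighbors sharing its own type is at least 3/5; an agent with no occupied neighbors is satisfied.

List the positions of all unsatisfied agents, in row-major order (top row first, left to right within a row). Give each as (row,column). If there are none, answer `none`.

(1,1), (1,2), (2,1), (2,3), (2,6), (3,4), (3,5), (4,6)

(1,1)N 1/2 ✗
(1,2)N 2/4 ✗
(1,3)N 2/3 ✓
(1,4)N 3/4 ✓
(1,5)N 2/3 ✓
(2,1)S 0/2 ✗
(2,3)S 1/4 ✗
(2,5)N 4/6 ✓
(2,6)S 0/4 ✗
(3,4)S 1/5 ✗
(3,5)N 4/7 ✗
(3,6)N 3/5 ✓
(4,2)S 0/0 ✓
(4,4)N 2/3 ✓
(4,5)N 3/5 ✓
(4,6)S 0/3 ✗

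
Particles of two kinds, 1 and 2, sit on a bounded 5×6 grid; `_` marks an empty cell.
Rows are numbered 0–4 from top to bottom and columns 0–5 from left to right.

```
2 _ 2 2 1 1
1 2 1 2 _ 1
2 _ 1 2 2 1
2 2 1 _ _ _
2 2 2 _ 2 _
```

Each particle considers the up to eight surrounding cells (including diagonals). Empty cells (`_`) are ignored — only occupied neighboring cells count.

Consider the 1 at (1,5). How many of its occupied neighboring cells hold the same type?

Occupied neighbors of (1,5): (0,4)=1, (0,5)=1, (2,4)=2, (2,5)=1.
Same type (1): 3 of 4.

3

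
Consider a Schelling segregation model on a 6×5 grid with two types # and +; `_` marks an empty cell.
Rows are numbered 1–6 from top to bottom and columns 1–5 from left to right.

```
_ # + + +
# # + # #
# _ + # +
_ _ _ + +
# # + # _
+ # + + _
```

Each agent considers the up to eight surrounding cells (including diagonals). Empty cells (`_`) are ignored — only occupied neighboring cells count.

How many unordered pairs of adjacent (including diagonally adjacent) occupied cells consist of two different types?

Scan each occupied cell's neighbors to the right and below (and the two forward diagonals) so each pair is counted once.
From row 1: 8 unlike of 14 pairs (running 8/14).
From row 2: 7 unlike of 14 pairs (running 15/28).
From row 3: 4 unlike of 7 pairs (running 19/35).
From row 4: 2 unlike of 4 pairs (running 21/39).
From row 5: 8 unlike of 13 pairs (running 29/52).
From row 6: 2 unlike of 3 pairs (running 31/55).
Total adjacent occupied pairs: 55; unlike-type pairs: 31.

31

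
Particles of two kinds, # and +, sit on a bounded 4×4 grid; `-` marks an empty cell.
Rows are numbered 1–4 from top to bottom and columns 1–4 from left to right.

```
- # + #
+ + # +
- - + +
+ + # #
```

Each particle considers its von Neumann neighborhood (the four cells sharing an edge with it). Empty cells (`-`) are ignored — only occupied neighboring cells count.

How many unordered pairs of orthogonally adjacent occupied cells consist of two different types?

Scan each occupied cell's neighbors to the right and below so each pair is counted once.
Row 1: #(1,2)–+(1,3)≠ #(1,2)–+(2,2)≠ +(1,3)–#(1,4)≠ +(1,3)–#(2,3)≠ #(1,4)–+(2,4)≠  → 5/5 unlike.
Row 2: +(2,1)–+(2,2)= +(2,2)–#(2,3)≠ #(2,3)–+(2,4)≠ #(2,3)–+(3,3)≠ +(2,4)–+(3,4)=  → 3/5 unlike.
Row 3: +(3,3)–+(3,4)= +(3,3)–#(4,3)≠ +(3,4)–#(4,4)≠  → 2/3 unlike.
Row 4: +(4,1)–+(4,2)= +(4,2)–#(4,3)≠ #(4,3)–#(4,4)=  → 1/3 unlike.
Total adjacent occupied pairs: 16; unlike-type pairs: 11.

11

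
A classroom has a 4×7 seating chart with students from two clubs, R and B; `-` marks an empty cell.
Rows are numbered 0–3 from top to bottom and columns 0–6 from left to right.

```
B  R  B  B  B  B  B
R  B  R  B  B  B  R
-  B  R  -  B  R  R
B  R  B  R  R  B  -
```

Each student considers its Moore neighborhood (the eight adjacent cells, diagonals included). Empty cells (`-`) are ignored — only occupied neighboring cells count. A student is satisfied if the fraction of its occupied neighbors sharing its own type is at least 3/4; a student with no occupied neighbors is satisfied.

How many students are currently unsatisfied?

Row 0: (0,0)B 1/3 ✗ · (0,1)R 2/5 ✗ · (0,2)B 3/5 ✗ · (0,3)B 4/5 ✓ · (0,4)B 5/5 ✓ · (0,5)B 4/5 ✓ · (0,6)B 2/3 ✗
Row 1: (1,0)R 1/4 ✗ · (1,1)B 3/7 ✗ · (1,2)R 2/7 ✗ · (1,3)B 5/7 ✗ · (1,4)B 6/7 ✓ · (1,5)B 5/8 ✗ · (1,6)R 2/5 ✗
Row 2: (2,1)B 3/7 ✗ · (2,2)R 3/7 ✗ · (2,4)B 4/7 ✗ · (2,5)R 3/7 ✗ · (2,6)R 2/4 ✗
Row 3: (3,0)B 1/2 ✗ · (3,1)R 1/4 ✗ · (3,2)B 1/4 ✗ · (3,3)R 2/4 ✗ · (3,4)R 2/4 ✗ · (3,5)B 1/4 ✗
Unsatisfied: (0,0), (0,1), (0,2), (0,6), (1,0), (1,1), (1,2), (1,3), (1,5), (1,6), (2,1), (2,2), (2,4), (2,5), (2,6), (3,0), (3,1), (3,2), (3,3), (3,4), (3,5) — 21 in total.

21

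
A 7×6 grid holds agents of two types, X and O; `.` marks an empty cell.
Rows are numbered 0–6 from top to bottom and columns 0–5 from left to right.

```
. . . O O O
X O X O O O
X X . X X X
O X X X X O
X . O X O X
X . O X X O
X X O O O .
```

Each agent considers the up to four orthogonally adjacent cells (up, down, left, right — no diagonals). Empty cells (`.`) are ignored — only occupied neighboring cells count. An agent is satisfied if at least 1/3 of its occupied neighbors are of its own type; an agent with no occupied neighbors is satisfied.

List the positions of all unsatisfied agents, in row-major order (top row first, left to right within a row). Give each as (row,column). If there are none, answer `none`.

Row 0: (0,3)O 2/2 ✓ · (0,4)O 3/3 ✓ · (0,5)O 2/2 ✓
Row 1: (1,0)X 1/2 ✓ · (1,1)O 0/3 ✗ · (1,2)X 0/2 ✗ · (1,3)O 2/4 ✓ · (1,4)O 3/4 ✓ · (1,5)O 2/3 ✓
Row 2: (2,0)X 2/3 ✓ · (2,1)X 2/3 ✓ · (2,3)X 2/3 ✓ · (2,4)X 3/4 ✓ · (2,5)X 1/3 ✓
Row 3: (3,0)O 0/3 ✗ · (3,1)X 2/3 ✓ · (3,2)X 2/3 ✓ · (3,3)X 4/4 ✓ · (3,4)X 2/4 ✓ · (3,5)O 0/3 ✗
Row 4: (4,0)X 1/2 ✓ · (4,2)O 1/3 ✓ · (4,3)X 2/4 ✓ · (4,4)O 0/4 ✗ · (4,5)X 0/3 ✗
Row 5: (5,0)X 2/2 ✓ · (5,2)O 2/3 ✓ · (5,3)X 2/4 ✓ · (5,4)X 1/4 ✗ · (5,5)O 0/2 ✗
Row 6: (6,0)X 2/2 ✓ · (6,1)X 1/2 ✓ · (6,2)O 2/3 ✓ · (6,3)O 2/3 ✓ · (6,4)O 1/2 ✓

(1,1), (1,2), (3,0), (3,5), (4,4), (4,5), (5,4), (5,5)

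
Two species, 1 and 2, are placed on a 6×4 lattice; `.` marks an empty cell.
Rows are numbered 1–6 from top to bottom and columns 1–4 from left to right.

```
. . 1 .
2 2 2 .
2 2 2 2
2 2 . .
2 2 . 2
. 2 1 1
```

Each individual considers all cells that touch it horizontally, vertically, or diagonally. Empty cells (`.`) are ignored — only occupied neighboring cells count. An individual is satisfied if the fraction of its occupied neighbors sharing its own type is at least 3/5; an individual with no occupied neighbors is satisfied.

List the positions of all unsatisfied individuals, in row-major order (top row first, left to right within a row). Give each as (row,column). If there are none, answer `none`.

(1,3)1 0/2 ✗
(2,1)2 3/3 ✓
(2,2)2 5/6 ✓
(2,3)2 4/5 ✓
(3,1)2 5/5 ✓
(3,2)2 7/7 ✓
(3,3)2 5/5 ✓
(3,4)2 2/2 ✓
(4,1)2 5/5 ✓
(4,2)2 6/6 ✓
(5,1)2 4/4 ✓
(5,2)2 4/5 ✓
(5,4)2 0/2 ✗
(6,2)2 2/3 ✓
(6,3)1 1/4 ✗
(6,4)1 1/2 ✗

(1,3), (5,4), (6,3), (6,4)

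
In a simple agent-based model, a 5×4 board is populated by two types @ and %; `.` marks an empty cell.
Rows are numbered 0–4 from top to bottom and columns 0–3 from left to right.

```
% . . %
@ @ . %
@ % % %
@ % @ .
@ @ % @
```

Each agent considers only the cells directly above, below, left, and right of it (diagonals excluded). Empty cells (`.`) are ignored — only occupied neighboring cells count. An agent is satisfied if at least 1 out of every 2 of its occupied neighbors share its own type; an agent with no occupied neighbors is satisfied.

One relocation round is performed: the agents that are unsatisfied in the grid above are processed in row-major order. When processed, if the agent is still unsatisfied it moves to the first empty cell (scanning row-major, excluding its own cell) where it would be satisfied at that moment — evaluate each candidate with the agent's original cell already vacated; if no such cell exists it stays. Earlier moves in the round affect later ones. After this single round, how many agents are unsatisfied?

3

Initially unsatisfied (in order): (0,0), (3,1), (3,2), (4,1), (4,2), (4,3).
  (0,0) → (0,2).
  (3,1) → (0,1).
  (3,2) → (0,0).
  (4,1): now satisfied by earlier moves; stays.
  (4,2) → (1,2).
  (4,3): now satisfied by earlier moves; stays.
Resulting grid:
@ % % %
@ @ % %
@ % % %
@ . . .
@ @ . @
Unsatisfied now: (0,1), (1,1), (2,1).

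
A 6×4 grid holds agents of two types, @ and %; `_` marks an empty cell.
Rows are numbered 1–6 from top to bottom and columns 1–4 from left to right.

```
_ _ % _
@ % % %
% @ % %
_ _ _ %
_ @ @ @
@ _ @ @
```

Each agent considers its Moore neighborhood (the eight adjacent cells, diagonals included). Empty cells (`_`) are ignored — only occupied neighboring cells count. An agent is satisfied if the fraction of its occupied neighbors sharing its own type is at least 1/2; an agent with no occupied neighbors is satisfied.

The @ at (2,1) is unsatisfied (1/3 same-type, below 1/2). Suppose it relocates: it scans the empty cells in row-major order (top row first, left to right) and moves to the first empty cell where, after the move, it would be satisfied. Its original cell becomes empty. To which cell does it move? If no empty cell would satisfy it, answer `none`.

Vacating (2,1). Empty cells in order:
  (1,1): 0/1 same-type → still unsatisfied.
  (1,2): 0/3 same-type → still unsatisfied.
  (1,4): 0/3 same-type → still unsatisfied.
  (4,1): 2/3 same-type → satisfied — stop here.

(4,1)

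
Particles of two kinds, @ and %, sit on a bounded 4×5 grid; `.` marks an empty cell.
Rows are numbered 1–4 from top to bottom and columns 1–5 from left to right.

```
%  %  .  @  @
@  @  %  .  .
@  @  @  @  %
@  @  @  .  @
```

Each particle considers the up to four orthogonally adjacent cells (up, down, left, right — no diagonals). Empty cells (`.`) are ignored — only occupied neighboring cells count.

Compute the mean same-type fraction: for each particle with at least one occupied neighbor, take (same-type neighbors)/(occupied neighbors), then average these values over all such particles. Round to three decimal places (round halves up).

0.651

(1,1)% 1/2
(1,2)% 1/2
(1,4)@ 1/1
(1,5)@ 1/1
(2,1)@ 2/3
(2,2)@ 2/4
(2,3)% 0/2
(3,1)@ 3/3
(3,2)@ 4/4
(3,3)@ 3/4
(3,4)@ 1/2
(3,5)% 0/2
(4,1)@ 2/2
(4,2)@ 3/3
(4,3)@ 2/2
(4,5)@ 0/1
Sum over 16 particles: 1/2 + 1/2 + 1/1 + 1/1 + 2/3 + 2/4 + 0/2 + 3/3 + 4/4 + 3/4 + 1/2 + 0/2 + 2/2 + 3/3 + 2/2 + 0/1 = 125/12; mean = 125/12 ÷ 16 = 125/192 = 0.651041… → 0.651.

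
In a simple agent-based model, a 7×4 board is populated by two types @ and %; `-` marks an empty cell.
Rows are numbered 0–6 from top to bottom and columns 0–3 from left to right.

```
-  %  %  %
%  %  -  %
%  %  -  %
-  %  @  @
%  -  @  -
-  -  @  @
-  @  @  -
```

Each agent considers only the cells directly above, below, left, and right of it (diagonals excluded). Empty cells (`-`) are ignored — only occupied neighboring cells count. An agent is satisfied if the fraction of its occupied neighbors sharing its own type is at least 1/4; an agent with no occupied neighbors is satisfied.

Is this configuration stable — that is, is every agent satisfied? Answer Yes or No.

(0,1)% 2/2 satisfied
(0,2)% 2/2 satisfied
(0,3)% 2/2 satisfied
(1,0)% 2/2 satisfied
(1,1)% 3/3 satisfied
(1,3)% 2/2 satisfied
(2,0)% 2/2 satisfied
(2,1)% 3/3 satisfied
(2,3)% 1/2 satisfied
(3,1)% 1/2 satisfied
(3,2)@ 2/3 satisfied
(3,3)@ 1/2 satisfied
(4,0)% 0/0 satisfied
(4,2)@ 2/2 satisfied
(5,2)@ 3/3 satisfied
(5,3)@ 1/1 satisfied
(6,1)@ 1/1 satisfied
(6,2)@ 2/2 satisfied
All meet the threshold, so the configuration is stable.

Yes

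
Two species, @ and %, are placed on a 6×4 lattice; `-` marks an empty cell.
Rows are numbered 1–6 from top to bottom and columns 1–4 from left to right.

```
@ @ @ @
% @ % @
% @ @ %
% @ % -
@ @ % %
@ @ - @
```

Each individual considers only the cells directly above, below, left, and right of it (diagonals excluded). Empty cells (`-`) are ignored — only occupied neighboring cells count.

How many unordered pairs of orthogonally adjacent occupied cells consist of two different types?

15

Scan each occupied cell's neighbors to the right and below so each pair is counted once.
From row 1: 2 unlike of 7 pairs (running 2/7).
From row 2: 5 unlike of 7 pairs (running 7/14).
From row 3: 3 unlike of 6 pairs (running 10/20).
From row 4: 3 unlike of 5 pairs (running 13/25).
From row 5: 2 unlike of 6 pairs (running 15/31).
From row 6: 0 unlike of 1 pairs (running 15/32).
Total adjacent occupied pairs: 32; unlike-type pairs: 15.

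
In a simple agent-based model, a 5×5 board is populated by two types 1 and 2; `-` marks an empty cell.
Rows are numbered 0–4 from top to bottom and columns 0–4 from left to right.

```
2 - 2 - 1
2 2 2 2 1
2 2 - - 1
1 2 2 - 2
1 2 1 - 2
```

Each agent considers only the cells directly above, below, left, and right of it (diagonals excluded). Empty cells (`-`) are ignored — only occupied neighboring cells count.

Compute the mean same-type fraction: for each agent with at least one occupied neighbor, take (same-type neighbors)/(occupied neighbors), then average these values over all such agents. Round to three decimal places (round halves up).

Row 0: (0,0)2 1/1 · (0,2)2 1/1 · (0,4)1 1/1
Row 1: (1,0)2 3/3 · (1,1)2 3/3 · (1,2)2 3/3 · (1,3)2 1/2 · (1,4)1 2/3
Row 2: (2,0)2 2/3 · (2,1)2 3/3 · (2,4)1 1/2
Row 3: (3,0)1 1/3 · (3,1)2 3/4 · (3,2)2 1/2 · (3,4)2 1/2
Row 4: (4,0)1 1/2 · (4,1)2 1/3 · (4,2)1 0/2 · (4,4)2 1/1
Sum over 19 agents: 1/1 + 1/1 + 1/1 + 3/3 + 3/3 + 3/3 + 1/2 + 2/3 + 2/3 + 3/3 + 1/2 + 1/3 + 3/4 + 1/2 + 1/2 + 1/2 + 1/3 + 0/2 + 1/1 = 53/4; mean = 53/4 ÷ 19 = 53/76 = 0.697368… → 0.697.

0.697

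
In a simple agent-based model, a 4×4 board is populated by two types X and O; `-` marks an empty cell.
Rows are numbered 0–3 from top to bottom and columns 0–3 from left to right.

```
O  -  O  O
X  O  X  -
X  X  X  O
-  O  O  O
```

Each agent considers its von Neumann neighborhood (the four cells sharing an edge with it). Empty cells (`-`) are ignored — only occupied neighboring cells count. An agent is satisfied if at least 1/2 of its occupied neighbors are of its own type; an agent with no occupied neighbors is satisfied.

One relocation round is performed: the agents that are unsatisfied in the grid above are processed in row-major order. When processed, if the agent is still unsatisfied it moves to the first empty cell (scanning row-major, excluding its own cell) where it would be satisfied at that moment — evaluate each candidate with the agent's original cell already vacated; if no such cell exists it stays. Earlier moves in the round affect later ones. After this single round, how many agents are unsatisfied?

Initially unsatisfied (in order): (0,0), (1,0), (1,1), (1,2).
  (0,0) → (0,1).
  (1,0): now satisfied by earlier moves; stays.
  (1,1) → (0,0).
  (1,2): now satisfied by earlier moves; stays.
Resulting grid:
O O O O
X - X -
X X X O
- O O O
All satisfied now.

0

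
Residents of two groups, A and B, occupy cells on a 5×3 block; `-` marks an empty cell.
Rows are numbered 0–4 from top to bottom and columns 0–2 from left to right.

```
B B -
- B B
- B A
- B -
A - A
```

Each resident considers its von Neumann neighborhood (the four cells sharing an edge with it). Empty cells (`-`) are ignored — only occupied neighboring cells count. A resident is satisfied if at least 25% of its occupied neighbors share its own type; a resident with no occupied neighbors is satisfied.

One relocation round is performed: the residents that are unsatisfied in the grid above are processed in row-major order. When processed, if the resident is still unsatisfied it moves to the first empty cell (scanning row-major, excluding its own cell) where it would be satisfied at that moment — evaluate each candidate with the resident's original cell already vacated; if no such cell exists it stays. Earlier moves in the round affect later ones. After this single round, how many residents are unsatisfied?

0

Initially unsatisfied (in order): (2,2).
  (2,2) → (3,0).
Resulting grid:
B B -
- B B
- B -
A B -
A - A
All satisfied now.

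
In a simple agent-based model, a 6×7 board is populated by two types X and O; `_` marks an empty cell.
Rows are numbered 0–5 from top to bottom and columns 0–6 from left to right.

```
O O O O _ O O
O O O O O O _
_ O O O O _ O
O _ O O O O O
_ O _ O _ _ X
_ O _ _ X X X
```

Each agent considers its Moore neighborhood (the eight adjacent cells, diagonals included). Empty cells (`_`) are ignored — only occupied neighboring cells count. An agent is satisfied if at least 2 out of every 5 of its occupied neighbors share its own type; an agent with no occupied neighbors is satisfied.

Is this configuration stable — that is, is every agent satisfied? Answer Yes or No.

Yes

(0,0)O 3/3 ✓
(0,1)O 5/5 ✓
(0,2)O 5/5 ✓
(0,3)O 4/4 ✓
(0,5)O 3/3 ✓
(0,6)O 2/2 ✓
(1,0)O 4/4 ✓
(1,1)O 7/7 ✓
(1,2)O 8/8 ✓
(1,3)O 7/7 ✓
(1,4)O 6/6 ✓
(1,5)O 5/5 ✓
(2,1)O 6/6 ✓
(2,2)O 7/7 ✓
(2,3)O 8/8 ✓
(2,4)O 7/7 ✓
(2,6)O 3/3 ✓
(3,0)O 2/2 ✓
(3,2)O 6/6 ✓
(3,3)O 6/6 ✓
(3,4)O 5/5 ✓
(3,5)O 4/5 ✓
(3,6)O 2/3 ✓
(4,1)O 3/3 ✓
(4,3)O 3/4 ✓
(4,6)X 2/4 ✓
(5,1)O 1/1 ✓
(5,4)X 1/2 ✓
(5,5)X 3/3 ✓
(5,6)X 2/2 ✓
All meet the threshold, so the configuration is stable.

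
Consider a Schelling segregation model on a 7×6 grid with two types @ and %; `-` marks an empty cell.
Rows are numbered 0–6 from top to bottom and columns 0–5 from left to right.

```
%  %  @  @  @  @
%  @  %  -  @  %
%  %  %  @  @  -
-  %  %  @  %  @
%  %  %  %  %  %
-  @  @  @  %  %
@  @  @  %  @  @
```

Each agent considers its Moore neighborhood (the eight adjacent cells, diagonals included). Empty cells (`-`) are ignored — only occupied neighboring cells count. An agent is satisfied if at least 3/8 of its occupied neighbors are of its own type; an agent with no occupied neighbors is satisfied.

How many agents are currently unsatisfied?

(0,0)% 2/3 satisfied
(0,1)% 3/5 satisfied
(0,2)@ 2/4 satisfied
(0,3)@ 3/4 satisfied
(0,4)@ 3/4 satisfied
(0,5)@ 2/3 satisfied
(1,0)% 4/5 satisfied
(1,1)@ 1/8 not
(1,2)% 3/7 satisfied
(1,4)@ 5/6 satisfied
(1,5)% 0/4 not
(2,0)% 3/4 satisfied
(2,1)% 6/7 satisfied
(2,2)% 4/7 satisfied
(2,3)@ 3/7 satisfied
(2,4)@ 4/6 satisfied
(3,1)% 7/7 satisfied
(3,2)% 6/8 satisfied
(3,3)@ 2/8 not
(3,4)% 3/7 satisfied
(3,5)@ 1/4 not
(4,0)% 2/3 satisfied
(4,1)% 4/6 satisfied
(4,2)% 4/8 satisfied
(4,3)% 5/8 satisfied
(4,4)% 5/8 satisfied
(4,5)% 4/5 satisfied
(5,1)@ 4/7 satisfied
(5,2)@ 4/8 satisfied
(5,3)@ 3/8 satisfied
(5,4)% 5/8 satisfied
(5,5)% 3/5 satisfied
(6,0)@ 2/2 satisfied
(6,1)@ 4/4 satisfied
(6,2)@ 4/5 satisfied
(6,3)% 1/5 not
(6,4)@ 2/5 satisfied
(6,5)@ 1/3 not
Unsatisfied: (1,1), (1,5), (3,3), (3,5), (6,3), (6,5) — 6 in total.

6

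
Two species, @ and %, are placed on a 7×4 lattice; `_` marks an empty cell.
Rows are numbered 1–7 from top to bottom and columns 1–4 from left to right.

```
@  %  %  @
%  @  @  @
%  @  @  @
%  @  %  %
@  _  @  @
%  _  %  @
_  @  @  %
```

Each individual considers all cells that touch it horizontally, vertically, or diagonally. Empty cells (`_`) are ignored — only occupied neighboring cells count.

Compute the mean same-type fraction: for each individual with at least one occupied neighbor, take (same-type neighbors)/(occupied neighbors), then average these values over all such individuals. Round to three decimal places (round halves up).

Row 1: (1,1)@ 1/3 · (1,2)% 2/5 · (1,3)% 1/5 · (1,4)@ 2/3
Row 2: (2,1)% 2/5 · (2,2)@ 4/8 · (2,3)@ 6/8 · (2,4)@ 4/5
Row 3: (3,1)% 2/5 · (3,2)@ 4/8 · (3,3)@ 6/8 · (3,4)@ 3/5
Row 4: (4,1)% 1/4 · (4,2)@ 4/7 · (4,3)% 1/7 · (4,4)% 1/5
Row 5: (5,1)@ 1/3 · (5,3)@ 3/6 · (5,4)@ 2/5
Row 6: (6,1)% 0/2 · (6,3)% 1/6 · (6,4)@ 3/5
Row 7: (7,2)@ 1/3 · (7,3)@ 2/4 · (7,4)% 1/3
Sum over 25 individuals: 1/3 + 2/5 + 1/5 + 2/3 + 2/5 + 4/8 + 6/8 + 4/5 + 2/5 + 4/8 + 6/8 + 3/5 + 1/4 + 4/7 + 1/7 + 1/5 + 1/3 + 3/6 + 2/5 + 0/2 + 1/6 + 3/5 + 1/3 + 2/4 + 1/3 = 893/84; mean = 893/84 ÷ 25 = 893/2100 = 0.425238… → 0.425.

0.425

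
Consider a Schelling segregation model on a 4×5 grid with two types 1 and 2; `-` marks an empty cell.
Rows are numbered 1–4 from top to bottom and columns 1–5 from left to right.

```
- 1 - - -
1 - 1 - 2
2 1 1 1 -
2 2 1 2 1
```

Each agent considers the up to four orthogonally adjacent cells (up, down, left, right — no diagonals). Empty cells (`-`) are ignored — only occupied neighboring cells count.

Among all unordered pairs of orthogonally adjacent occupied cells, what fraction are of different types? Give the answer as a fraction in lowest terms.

7/13

Scan each occupied cell's neighbors to the right and below so each pair is counted once.
From row 2: 1 unlike of 2 pairs (running 1/2).
From row 3: 3 unlike of 7 pairs (running 4/9).
From row 4: 3 unlike of 4 pairs (running 7/13).
Total adjacent occupied pairs: 13; unlike-type pairs: 7.
7/13 is already in lowest terms.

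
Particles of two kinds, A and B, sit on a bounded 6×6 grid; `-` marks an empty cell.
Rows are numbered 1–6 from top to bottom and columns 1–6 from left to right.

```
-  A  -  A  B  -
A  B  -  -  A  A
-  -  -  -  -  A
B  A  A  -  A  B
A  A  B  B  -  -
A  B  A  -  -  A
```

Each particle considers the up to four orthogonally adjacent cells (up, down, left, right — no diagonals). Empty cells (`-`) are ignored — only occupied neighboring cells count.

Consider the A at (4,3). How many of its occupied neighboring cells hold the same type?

Occupied neighbors of (4,3): (5,3)=B, (4,2)=A.
Same type (A): 1 of 2.

1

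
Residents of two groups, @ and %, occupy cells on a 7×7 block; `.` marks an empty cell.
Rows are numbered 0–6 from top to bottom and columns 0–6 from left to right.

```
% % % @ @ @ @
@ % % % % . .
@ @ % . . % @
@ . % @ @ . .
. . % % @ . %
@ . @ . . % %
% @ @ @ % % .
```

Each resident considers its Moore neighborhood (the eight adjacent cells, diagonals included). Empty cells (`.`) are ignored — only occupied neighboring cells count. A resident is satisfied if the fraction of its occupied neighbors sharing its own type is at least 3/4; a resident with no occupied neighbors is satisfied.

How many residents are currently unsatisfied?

24

(0,0)% 2/3 not
(0,1)% 4/5 satisfied
(0,2)% 4/5 satisfied
(0,3)@ 1/5 not
(0,4)@ 2/4 not
(0,5)@ 2/3 not
(0,6)@ 1/1 satisfied
(1,0)@ 2/5 not
(1,1)% 5/8 not
(1,2)% 5/7 not
(1,3)% 4/6 not
(1,4)% 2/5 not
(2,0)@ 3/4 satisfied
(2,1)@ 3/7 not
(2,2)% 4/6 not
(2,5)% 1/3 not
(2,6)@ 0/1 not
(3,0)@ 2/2 satisfied
(3,2)% 3/5 not
(3,3)@ 2/6 not
(3,4)@ 2/4 not
(4,2)% 2/4 not
(4,3)% 2/6 not
(4,4)@ 2/4 not
(4,6)% 2/2 satisfied
(5,0)@ 1/2 not
(5,2)@ 3/5 not
(5,5)% 4/5 satisfied
(5,6)% 3/3 satisfied
(6,0)% 0/2 not
(6,1)@ 3/4 satisfied
(6,2)@ 3/3 satisfied
(6,3)@ 2/3 not
(6,4)% 2/3 not
(6,5)% 3/3 satisfied
Unsatisfied: (0,0), (0,3), (0,4), (0,5), (1,0), (1,1), (1,2), (1,3), (1,4), (2,1), (2,2), (2,5), (2,6), (3,2), (3,3), (3,4), (4,2), (4,3), (4,4), (5,0), (5,2), (6,0), (6,3), (6,4) — 24 in total.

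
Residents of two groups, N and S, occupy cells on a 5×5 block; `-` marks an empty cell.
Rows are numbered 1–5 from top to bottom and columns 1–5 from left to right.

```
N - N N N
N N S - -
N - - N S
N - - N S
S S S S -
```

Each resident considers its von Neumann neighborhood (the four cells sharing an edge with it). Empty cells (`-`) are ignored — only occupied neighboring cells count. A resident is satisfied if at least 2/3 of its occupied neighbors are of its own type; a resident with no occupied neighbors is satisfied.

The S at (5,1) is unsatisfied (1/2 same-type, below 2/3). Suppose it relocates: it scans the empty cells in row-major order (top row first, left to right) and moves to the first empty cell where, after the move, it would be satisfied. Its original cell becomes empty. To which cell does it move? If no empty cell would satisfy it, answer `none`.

(5,5)

Vacating (5,1). Empty cells in order:
  (1,2): 0/3 same-type → still unsatisfied.
  (2,4): 1/3 same-type → still unsatisfied.
  (2,5): 1/2 same-type → still unsatisfied.
  (3,2): 0/2 same-type → still unsatisfied.
  (3,3): 1/2 same-type → still unsatisfied.
  (4,2): 1/2 same-type → still unsatisfied.
  (4,3): 1/2 same-type → still unsatisfied.
  (5,5): 2/2 same-type → satisfied — stop here.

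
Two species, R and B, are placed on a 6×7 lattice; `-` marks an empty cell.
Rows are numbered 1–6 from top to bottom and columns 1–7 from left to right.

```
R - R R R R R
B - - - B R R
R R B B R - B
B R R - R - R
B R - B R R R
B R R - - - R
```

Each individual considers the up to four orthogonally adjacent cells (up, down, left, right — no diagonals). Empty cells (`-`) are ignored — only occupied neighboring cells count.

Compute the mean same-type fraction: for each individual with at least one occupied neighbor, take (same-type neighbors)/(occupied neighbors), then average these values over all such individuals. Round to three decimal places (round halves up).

(1,1)R 0/1
(1,3)R 1/1
(1,4)R 2/2
(1,5)R 2/3
(1,6)R 3/3
(1,7)R 2/2
(2,1)B 0/2
(2,5)B 0/3
(2,6)R 2/3
(2,7)R 2/3
(3,1)R 1/3
(3,2)R 2/3
(3,3)B 1/3
(3,4)B 1/2
(3,5)R 1/3
(3,7)B 0/2
(4,1)B 1/3
(4,2)R 3/4
(4,3)R 1/2
(4,5)R 2/2
(4,7)R 1/2
(5,1)B 2/3
(5,2)R 2/3
(5,4)B 0/1
(5,5)R 2/3
(5,6)R 2/2
(5,7)R 3/3
(6,1)B 1/2
(6,2)R 2/3
(6,3)R 1/1
(6,7)R 1/1
Sum over 31 individuals: 0/1 + 1/1 + 2/2 + 2/3 + 3/3 + 2/2 + 0/2 + 0/3 + 2/3 + 2/3 + 1/3 + 2/3 + 1/3 + 1/2 + 1/3 + 0/2 + 1/3 + 3/4 + 1/2 + 2/2 + 1/2 + 2/3 + 2/3 + 0/1 + 2/3 + 2/2 + 3/3 + 1/2 + 2/3 + 1/1 + 1/1 = 221/12; mean = 221/12 ÷ 31 = 221/372 = 0.594086… → 0.594.

0.594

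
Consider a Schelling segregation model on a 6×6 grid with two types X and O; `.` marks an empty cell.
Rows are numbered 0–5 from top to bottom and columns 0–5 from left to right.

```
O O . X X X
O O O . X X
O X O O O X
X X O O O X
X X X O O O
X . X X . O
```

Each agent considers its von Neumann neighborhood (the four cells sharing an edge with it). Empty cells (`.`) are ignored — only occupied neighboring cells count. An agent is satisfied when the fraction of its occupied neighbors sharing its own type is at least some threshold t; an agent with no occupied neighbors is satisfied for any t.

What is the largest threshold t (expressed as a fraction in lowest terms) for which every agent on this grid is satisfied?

Row 0: (0,0)O 2/2 · (0,1)O 2/2 · (0,3)X 1/1 · (0,4)X 3/3 · (0,5)X 2/2
Row 1: (1,0)O 3/3 · (1,1)O 3/4 · (1,2)O 2/2 · (1,4)X 2/3 · (1,5)X 3/3
Row 2: (2,0)O 1/3 · (2,1)X 1/4 · (2,2)O 3/4 · (2,3)O 3/3 · (2,4)O 2/4 · (2,5)X 2/3
Row 3: (3,0)X 2/3 · (3,1)X 3/4 · (3,2)O 2/4 · (3,3)O 4/4 · (3,4)O 3/4 · (3,5)X 1/3
Row 4: (4,0)X 3/3 · (4,1)X 3/3 · (4,2)X 2/4 · (4,3)O 2/4 · (4,4)O 3/3 · (4,5)O 2/3
Row 5: (5,0)X 1/1 · (5,2)X 2/2 · (5,3)X 1/2 · (5,5)O 1/1
The smallest same-type fraction is 1/4 at (2,1), which reduces to 1/4. Any threshold above that leaves this agent unsatisfied.

1/4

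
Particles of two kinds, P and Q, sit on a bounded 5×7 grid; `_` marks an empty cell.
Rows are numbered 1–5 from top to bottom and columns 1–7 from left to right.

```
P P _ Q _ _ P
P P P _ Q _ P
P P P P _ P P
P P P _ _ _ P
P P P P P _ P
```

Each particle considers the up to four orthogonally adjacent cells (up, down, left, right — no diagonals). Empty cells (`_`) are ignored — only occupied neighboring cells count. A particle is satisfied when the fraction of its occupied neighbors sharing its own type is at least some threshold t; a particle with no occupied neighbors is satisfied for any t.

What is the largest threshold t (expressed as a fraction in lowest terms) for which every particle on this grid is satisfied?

Row 1: (1,1)P 2/2 · (1,2)P 2/2 · (1,4)Q — no occupied neighbors · (1,7)P 1/1
Row 2: (2,1)P 3/3 · (2,2)P 4/4 · (2,3)P 2/2 · (2,5)Q — no occupied neighbors · (2,7)P 2/2
Row 3: (3,1)P 3/3 · (3,2)P 4/4 · (3,3)P 4/4 · (3,4)P 1/1 · (3,6)P 1/1 · (3,7)P 3/3
Row 4: (4,1)P 3/3 · (4,2)P 4/4 · (4,3)P 3/3 · (4,7)P 2/2
Row 5: (5,1)P 2/2 · (5,2)P 3/3 · (5,3)P 3/3 · (5,4)P 2/2 · (5,5)P 1/1 · (5,7)P 1/1
The smallest same-type fraction is 2/2 at (1,1), which reduces to 1/1. Any threshold above that leaves this particle unsatisfied.

1/1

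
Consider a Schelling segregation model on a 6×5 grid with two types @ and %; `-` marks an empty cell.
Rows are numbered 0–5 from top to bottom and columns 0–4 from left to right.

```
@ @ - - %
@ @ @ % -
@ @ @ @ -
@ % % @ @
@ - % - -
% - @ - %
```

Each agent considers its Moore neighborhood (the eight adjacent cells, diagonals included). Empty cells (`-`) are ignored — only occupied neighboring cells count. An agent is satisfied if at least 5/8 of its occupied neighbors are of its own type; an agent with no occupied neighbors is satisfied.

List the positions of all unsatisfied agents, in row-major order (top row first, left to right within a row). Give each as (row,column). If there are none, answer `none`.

(1,3), (3,1), (3,2), (3,3), (4,0), (4,2), (5,0), (5,2)

(0,0)@ 3/3 satisfied
(0,1)@ 4/4 satisfied
(0,4)% 1/1 satisfied
(1,0)@ 5/5 satisfied
(1,1)@ 7/7 satisfied
(1,2)@ 5/6 satisfied
(1,3)% 1/4 not
(2,0)@ 4/5 satisfied
(2,1)@ 6/8 satisfied
(2,2)@ 5/8 satisfied
(2,3)@ 4/6 satisfied
(3,0)@ 3/4 satisfied
(3,1)% 2/7 not
(3,2)% 2/6 not
(3,3)@ 3/5 not
(3,4)@ 2/2 satisfied
(4,0)@ 1/3 not
(4,2)% 2/4 not
(5,0)% 0/1 not
(5,2)@ 0/1 not
(5,4)% 0/0 satisfied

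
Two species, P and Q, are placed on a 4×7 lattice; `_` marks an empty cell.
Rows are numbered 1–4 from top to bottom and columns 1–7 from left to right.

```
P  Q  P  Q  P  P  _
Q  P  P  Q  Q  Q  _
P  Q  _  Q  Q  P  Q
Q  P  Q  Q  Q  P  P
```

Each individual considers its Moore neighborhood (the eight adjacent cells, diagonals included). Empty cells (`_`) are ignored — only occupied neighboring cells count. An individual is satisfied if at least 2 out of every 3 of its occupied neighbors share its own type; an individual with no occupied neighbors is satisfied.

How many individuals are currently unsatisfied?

(1,1)P 1/3 unhappy
(1,2)Q 1/5 unhappy
(1,3)P 2/5 unhappy
(1,4)Q 2/5 unhappy
(1,5)P 1/5 unhappy
(1,6)P 1/3 unhappy
(2,1)Q 2/5 unhappy
(2,2)P 4/7 unhappy
(2,3)P 2/7 unhappy
(2,4)Q 4/7 unhappy
(2,5)Q 5/8 unhappy
(2,6)Q 3/6 unhappy
(3,1)P 2/5 unhappy
(3,2)Q 3/7 unhappy
(3,4)Q 6/7 ok
(3,5)Q 6/8 ok
(3,6)P 2/7 unhappy
(3,7)Q 1/4 unhappy
(4,1)Q 1/3 unhappy
(4,2)P 1/4 unhappy
(4,3)Q 3/4 ok
(4,4)Q 4/4 ok
(4,5)Q 3/5 unhappy
(4,6)P 2/5 unhappy
(4,7)P 2/3 ok
Unsatisfied: (1,1), (1,2), (1,3), (1,4), (1,5), (1,6), (2,1), (2,2), (2,3), (2,4), (2,5), (2,6), (3,1), (3,2), (3,6), (3,7), (4,1), (4,2), (4,5), (4,6) — 20 in total.

20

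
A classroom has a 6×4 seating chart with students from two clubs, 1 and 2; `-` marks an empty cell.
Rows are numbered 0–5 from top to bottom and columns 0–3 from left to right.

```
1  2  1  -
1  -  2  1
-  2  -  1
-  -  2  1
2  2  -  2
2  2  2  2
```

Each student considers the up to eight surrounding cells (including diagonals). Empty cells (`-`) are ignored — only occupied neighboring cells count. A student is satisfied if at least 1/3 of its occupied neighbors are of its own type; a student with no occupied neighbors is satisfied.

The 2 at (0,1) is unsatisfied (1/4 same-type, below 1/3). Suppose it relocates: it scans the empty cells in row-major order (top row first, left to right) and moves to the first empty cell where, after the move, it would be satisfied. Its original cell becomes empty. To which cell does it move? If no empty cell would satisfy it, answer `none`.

(0,3)

Vacating (0,1). Empty cells in order:
  (0,3): 1/3 same-type → satisfied — stop here.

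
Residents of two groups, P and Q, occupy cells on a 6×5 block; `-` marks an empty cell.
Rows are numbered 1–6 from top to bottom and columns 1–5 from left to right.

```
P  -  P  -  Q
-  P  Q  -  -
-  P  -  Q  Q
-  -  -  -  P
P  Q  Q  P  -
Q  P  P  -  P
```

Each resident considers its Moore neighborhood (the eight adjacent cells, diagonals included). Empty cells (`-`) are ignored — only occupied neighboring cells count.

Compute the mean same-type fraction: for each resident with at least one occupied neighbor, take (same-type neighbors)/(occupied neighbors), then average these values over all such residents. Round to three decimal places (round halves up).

0.529

(1,1)P 1/1
(1,3)P 1/2
(1,5)Q — no occupied neighbors
(2,2)P 3/4
(2,3)Q 1/4
(3,2)P 1/2
(3,4)Q 2/3
(3,5)Q 1/2
(4,5)P 1/3
(5,1)P 1/3
(5,2)Q 2/5
(5,3)Q 1/4
(5,4)P 3/4
(6,1)Q 1/3
(6,2)P 2/5
(6,3)P 2/4
(6,5)P 1/1
Sum over 16 residents: 1/1 + 1/2 + 3/4 + 1/4 + 1/2 + 2/3 + 1/2 + 1/3 + 1/3 + 2/5 + 1/4 + 3/4 + 1/3 + 2/5 + 2/4 + 1/1 = 127/15; mean = 127/15 ÷ 16 = 127/240 = 0.529166… → 0.529.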